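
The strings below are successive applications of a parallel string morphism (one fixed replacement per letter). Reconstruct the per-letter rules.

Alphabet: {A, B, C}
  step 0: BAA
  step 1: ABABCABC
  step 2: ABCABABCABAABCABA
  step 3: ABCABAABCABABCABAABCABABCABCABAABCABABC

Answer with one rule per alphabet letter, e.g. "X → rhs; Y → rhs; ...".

A->ABC, B->AB, C->A

  step 2 ⇒ step 3: ABCABABCABAABCABA ⇒ ABC·AB·A·ABC·AB·ABC·AB·A·ABC·AB·ABC·ABC·AB·A·ABC·AB·ABC
    A ↦ ABC
    B ↦ AB
    C ↦ A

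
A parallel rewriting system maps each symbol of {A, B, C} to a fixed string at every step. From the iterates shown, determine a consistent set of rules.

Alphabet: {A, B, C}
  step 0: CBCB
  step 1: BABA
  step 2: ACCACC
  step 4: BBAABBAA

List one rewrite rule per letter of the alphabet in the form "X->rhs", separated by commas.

  step 1 ⇒ step 2: BABA ⇒ A·CC·A·CC
    A ↦ CC
    B ↦ A
  step 0 ⇒ step 1: CBCB ⇒ B·A·B·A
    C ↦ B

A->CC, B->A, C->B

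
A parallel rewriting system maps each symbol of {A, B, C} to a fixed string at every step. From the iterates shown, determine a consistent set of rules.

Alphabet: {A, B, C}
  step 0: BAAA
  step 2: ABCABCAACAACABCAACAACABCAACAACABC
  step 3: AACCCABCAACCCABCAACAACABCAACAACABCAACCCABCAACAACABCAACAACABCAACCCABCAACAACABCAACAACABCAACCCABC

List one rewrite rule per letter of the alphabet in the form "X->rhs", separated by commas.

A->AAC, B->CC, C->ABC

  step 2 ⇒ step 3: ABCABCAACAACABCAACAACABCAACAACABC ⇒ AAC·CC·ABC·AAC·CC·ABC·AAC·AAC·ABC·AAC·AAC·ABC·AAC·CC·ABC·AAC·AAC·ABC·AAC·AAC·ABC·AAC·CC·ABC·AAC·AAC·ABC·AAC·AAC·ABC·AAC·CC·ABC
    A ↦ AAC
    B ↦ CC
    C ↦ ABC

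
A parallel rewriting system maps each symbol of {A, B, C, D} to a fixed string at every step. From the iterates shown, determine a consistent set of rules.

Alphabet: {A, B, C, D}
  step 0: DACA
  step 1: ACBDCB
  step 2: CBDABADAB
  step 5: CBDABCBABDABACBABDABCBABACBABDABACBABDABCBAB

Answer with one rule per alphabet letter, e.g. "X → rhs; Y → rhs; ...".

A->CB, B->AB, C->D, D->A

  step 1 ⇒ step 2: ACBDCB ⇒ CB·D·AB·A·D·AB
    A ↦ CB
    B ↦ AB
    C ↦ D
    D ↦ A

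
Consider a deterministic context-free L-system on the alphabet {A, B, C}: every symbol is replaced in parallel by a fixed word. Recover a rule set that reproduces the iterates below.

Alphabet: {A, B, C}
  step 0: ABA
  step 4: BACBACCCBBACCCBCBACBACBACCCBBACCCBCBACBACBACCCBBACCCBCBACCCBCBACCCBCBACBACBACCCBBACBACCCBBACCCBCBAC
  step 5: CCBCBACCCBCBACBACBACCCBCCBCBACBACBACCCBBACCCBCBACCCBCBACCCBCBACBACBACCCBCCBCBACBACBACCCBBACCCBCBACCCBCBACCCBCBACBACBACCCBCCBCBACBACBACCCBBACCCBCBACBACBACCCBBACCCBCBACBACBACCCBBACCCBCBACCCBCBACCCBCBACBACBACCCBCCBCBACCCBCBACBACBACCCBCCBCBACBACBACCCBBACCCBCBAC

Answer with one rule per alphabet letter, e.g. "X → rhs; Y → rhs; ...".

A->C, B->CCB, C->BAC

  step 4 ⇒ step 5: BACBACCCBBACCCBCBACBACBACCCBBACCCBCBACBACBACCCBBACCCBCBACCCBCBACCCBCBACBACBACCCBBACBACCCBBACCCBCBAC ⇒ CCB·C·BAC·CCB·C·BAC·BAC·BAC·CCB·CCB·C·BAC·BAC·BAC·CCB·BAC·CCB·C·BAC·CCB·C·BAC·CCB·C·BAC·BAC·BAC·CCB·CCB·C·BAC·BAC·BAC·CCB·BAC·CCB·C·BAC·CCB·C·BAC·CCB·C·BAC·BAC·BAC·CCB·CCB·C·BAC·BAC·BAC·CCB·BAC·CCB·C·BAC·BAC·BAC·CCB·BAC·CCB·C·BAC·BAC·BAC·CCB·BAC·CCB·C·BAC·CCB·C·BAC·CCB·C·BAC·BAC·BAC·CCB·CCB·C·BAC·CCB·C·BAC·BAC·BAC·CCB·CCB·C·BAC·BAC·BAC·CCB·BAC·CCB·C·BAC
    A ↦ C
    B ↦ CCB
    C ↦ BAC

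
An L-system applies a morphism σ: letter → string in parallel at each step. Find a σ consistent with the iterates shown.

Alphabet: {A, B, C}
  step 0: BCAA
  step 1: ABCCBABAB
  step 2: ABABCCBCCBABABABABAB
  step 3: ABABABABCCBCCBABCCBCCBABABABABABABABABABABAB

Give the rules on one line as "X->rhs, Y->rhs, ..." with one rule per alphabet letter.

A->AB, B->AB, C->CCB

  step 2 ⇒ step 3: ABABCCBCCBABABABABAB ⇒ AB·AB·AB·AB·CCB·CCB·AB·CCB·CCB·AB·AB·AB·AB·AB·AB·AB·AB·AB·AB·AB
    A ↦ AB
    B ↦ AB
    C ↦ CCB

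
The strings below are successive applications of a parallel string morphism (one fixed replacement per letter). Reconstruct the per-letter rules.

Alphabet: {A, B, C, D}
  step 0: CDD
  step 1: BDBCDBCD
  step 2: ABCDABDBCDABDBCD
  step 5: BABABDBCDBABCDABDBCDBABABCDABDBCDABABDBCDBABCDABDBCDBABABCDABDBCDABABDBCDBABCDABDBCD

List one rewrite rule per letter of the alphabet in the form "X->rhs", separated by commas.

  step 1 ⇒ step 2: BDBCDBCD ⇒ A·BCD·A·BD·BCD·A·BD·BCD
    B ↦ A
    C ↦ BD
    D ↦ BCD
    A ↦ B  (constrained at step 2)

A->B, B->A, C->BD, D->BCD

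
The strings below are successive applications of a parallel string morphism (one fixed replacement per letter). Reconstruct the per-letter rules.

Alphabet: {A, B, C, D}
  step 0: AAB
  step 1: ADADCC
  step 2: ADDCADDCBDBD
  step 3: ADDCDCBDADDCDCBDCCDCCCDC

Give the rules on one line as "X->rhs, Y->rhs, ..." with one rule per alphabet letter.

  step 2 ⇒ step 3: ADDCADDCBDBD ⇒ AD·DC·DC·BD·AD·DC·DC·BD·CC·DC·CC·DC
    A ↦ AD
    B ↦ CC
    C ↦ BD
    D ↦ DC

A->AD, B->CC, C->BD, D->DC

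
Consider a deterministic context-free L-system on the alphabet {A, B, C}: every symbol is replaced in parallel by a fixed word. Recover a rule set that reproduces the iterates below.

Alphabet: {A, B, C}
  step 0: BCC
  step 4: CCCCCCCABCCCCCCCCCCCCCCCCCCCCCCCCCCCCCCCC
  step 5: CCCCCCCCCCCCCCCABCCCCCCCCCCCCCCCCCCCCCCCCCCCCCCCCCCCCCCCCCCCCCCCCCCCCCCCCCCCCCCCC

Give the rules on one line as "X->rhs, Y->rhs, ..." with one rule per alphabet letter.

  step 4 ⇒ step 5: CCCCCCCABCCCCCCCCCCCCCCCCCCCCCCCCCCCCCCCC ⇒ CC·CC·CC·CC·CC·CC·CC·C·AB·CC·CC·CC·CC·CC·CC·CC·CC·CC·CC·CC·CC·CC·CC·CC·CC·CC·CC·CC·CC·CC·CC·CC·CC·CC·CC·CC·CC·CC·CC·CC·CC
    A ↦ C
    B ↦ AB
    C ↦ CC

A->C, B->AB, C->CC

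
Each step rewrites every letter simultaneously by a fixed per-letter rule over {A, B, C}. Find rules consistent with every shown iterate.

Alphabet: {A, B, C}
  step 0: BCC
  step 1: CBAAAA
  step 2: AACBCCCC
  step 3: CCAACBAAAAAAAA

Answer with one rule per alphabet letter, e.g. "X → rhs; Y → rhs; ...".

A->C, B->CB, C->AA

  step 2 ⇒ step 3: AACBCCCC ⇒ C·C·AA·CB·AA·AA·AA·AA
    A ↦ C
    B ↦ CB
    C ↦ AA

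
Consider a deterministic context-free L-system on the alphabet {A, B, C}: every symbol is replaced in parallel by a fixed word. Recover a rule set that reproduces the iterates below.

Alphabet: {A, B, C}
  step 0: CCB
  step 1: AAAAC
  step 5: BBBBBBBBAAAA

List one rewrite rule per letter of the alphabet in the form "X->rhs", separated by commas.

  step 0 ⇒ step 1: CCB ⇒ AA·AA·C
    B ↦ C
    C ↦ AA
    A ↦ B  (constrained at step 1)

A->B, B->C, C->AA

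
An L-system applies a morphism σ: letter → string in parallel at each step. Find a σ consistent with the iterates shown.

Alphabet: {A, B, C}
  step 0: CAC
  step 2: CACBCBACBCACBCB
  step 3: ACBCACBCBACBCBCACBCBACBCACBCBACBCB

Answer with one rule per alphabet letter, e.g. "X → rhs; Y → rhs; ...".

  step 2 ⇒ step 3: CACBCBACBCACBCB ⇒ ACB·C·ACB·CB·ACB·CB·C·ACB·CB·ACB·C·ACB·CB·ACB·CB
    A ↦ C
    B ↦ CB
    C ↦ ACB

A->C, B->CB, C->ACB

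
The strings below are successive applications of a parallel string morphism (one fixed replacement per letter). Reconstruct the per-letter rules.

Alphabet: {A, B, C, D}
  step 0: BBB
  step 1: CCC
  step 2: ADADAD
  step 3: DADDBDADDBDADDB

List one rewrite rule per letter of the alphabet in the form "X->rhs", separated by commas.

A->DAD, B->C, C->AD, D->DB

  step 2 ⇒ step 3: ADADAD ⇒ DAD·DB·DAD·DB·DAD·DB
    A ↦ DAD
    D ↦ DB
  step 0 ⇒ step 1: BBB ⇒ C·C·C
    B ↦ C
  step 1 ⇒ step 2: CCC ⇒ AD·AD·AD
    C ↦ AD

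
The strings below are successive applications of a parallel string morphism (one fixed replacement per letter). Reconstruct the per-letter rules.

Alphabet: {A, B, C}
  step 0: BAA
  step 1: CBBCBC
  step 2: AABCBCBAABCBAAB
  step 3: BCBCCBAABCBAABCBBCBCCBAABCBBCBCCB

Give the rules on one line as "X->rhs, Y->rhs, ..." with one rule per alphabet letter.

A->BC, B->CB, C->AAB

  step 2 ⇒ step 3: AABCBCBAABCBAAB ⇒ BC·BC·CB·AAB·CB·AAB·CB·BC·BC·CB·AAB·CB·BC·BC·CB
    A ↦ BC
    B ↦ CB
    C ↦ AAB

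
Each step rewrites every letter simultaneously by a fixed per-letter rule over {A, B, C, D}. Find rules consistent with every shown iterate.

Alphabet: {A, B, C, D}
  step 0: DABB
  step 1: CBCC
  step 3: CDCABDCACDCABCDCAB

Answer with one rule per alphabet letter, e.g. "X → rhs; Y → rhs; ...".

  step 0 ⇒ step 1: DABB ⇒ C·B·C·C
    A ↦ B
    B ↦ C
    D ↦ C
    C ↦ DCA  (constrained at step 1)

A->B, B->C, C->DCA, D->C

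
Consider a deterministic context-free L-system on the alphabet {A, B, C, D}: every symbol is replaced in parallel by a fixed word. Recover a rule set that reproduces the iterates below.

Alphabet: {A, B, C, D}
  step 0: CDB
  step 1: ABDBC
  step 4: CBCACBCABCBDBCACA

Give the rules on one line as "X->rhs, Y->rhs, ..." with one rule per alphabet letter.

  step 0 ⇒ step 1: CDB ⇒ A·BD·BC
    B ↦ BC
    C ↦ A
    D ↦ BD
    A ↦ C  (constrained at step 1)

A->C, B->BC, C->A, D->BD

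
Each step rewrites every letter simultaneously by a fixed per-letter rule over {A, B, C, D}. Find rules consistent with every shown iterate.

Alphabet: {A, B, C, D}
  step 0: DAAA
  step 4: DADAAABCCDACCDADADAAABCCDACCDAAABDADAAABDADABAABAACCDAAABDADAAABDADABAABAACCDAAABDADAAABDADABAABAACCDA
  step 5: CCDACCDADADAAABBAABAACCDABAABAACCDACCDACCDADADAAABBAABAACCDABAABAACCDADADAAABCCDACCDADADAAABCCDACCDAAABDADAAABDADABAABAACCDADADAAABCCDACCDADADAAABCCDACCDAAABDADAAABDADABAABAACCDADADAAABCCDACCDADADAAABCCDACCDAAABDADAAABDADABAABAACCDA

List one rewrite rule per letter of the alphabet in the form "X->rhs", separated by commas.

  step 4 ⇒ step 5: DADAAABCCDACCDADADAAABCCDACCDAAABDADAAABDADABAABAACCDAAABDADAAABDADABAABAACCDAAABDADAAABDADABAABAACCDA ⇒ CC·DA·CC·DA·DA·DA·AAB·BAA·BAA·CC·DA·BAA·BAA·CC·DA·CC·DA·CC·DA·DA·DA·AAB·BAA·BAA·CC·DA·BAA·BAA·CC·DA·DA·DA·AAB·CC·DA·CC·DA·DA·DA·AAB·CC·DA·CC·DA·AAB·DA·DA·AAB·DA·DA·BAA·BAA·CC·DA·DA·DA·AAB·CC·DA·CC·DA·DA·DA·AAB·CC·DA·CC·DA·AAB·DA·DA·AAB·DA·DA·BAA·BAA·CC·DA·DA·DA·AAB·CC·DA·CC·DA·DA·DA·AAB·CC·DA·CC·DA·AAB·DA·DA·AAB·DA·DA·BAA·BAA·CC·DA
    A ↦ DA
    B ↦ AAB
    C ↦ BAA
    D ↦ CC

A->DA, B->AAB, C->BAA, D->CC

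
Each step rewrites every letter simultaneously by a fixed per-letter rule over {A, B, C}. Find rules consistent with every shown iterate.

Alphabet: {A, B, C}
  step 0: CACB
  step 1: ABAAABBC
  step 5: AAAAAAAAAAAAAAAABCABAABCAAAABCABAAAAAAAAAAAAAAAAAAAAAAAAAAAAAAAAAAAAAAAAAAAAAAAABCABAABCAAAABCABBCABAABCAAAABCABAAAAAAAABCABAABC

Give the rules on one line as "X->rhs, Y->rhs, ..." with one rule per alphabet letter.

A->AA, B->BC, C->AB

  step 0 ⇒ step 1: CACB ⇒ AB·AA·AB·BC
    A ↦ AA
    B ↦ BC
    C ↦ AB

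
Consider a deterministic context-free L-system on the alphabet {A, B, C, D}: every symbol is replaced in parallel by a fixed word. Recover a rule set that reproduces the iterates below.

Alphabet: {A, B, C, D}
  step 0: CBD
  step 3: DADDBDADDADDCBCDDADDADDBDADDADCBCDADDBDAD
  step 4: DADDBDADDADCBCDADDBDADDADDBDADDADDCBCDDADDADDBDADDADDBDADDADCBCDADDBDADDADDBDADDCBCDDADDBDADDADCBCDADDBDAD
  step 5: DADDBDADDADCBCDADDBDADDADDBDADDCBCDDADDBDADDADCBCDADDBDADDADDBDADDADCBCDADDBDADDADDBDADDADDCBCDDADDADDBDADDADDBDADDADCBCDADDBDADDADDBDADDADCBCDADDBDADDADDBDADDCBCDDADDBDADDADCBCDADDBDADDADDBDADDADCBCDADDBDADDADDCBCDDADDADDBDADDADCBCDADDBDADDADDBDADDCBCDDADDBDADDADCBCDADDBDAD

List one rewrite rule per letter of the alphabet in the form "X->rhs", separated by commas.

A->DB, B->CBC, C->D, D->DAD

  step 4 ⇒ step 5: DADDBDADDADCBCDADDBDADDADDBDADDADDCBCDDADDADDBDADDADDBDADDADCBCDADDBDADDADDBDADDCBCDDADDBDADDADCBCDADDBDAD ⇒ DAD·DB·DAD·DAD·CBC·DAD·DB·DAD·DAD·DB·DAD·D·CBC·D·DAD·DB·DAD·DAD·CBC·DAD·DB·DAD·DAD·DB·DAD·DAD·CBC·DAD·DB·DAD·DAD·DB·DAD·DAD·D·CBC·D·DAD·DAD·DB·DAD·DAD·DB·DAD·DAD·CBC·DAD·DB·DAD·DAD·DB·DAD·DAD·CBC·DAD·DB·DAD·DAD·DB·DAD·D·CBC·D·DAD·DB·DAD·DAD·CBC·DAD·DB·DAD·DAD·DB·DAD·DAD·CBC·DAD·DB·DAD·DAD·D·CBC·D·DAD·DAD·DB·DAD·DAD·CBC·DAD·DB·DAD·DAD·DB·DAD·D·CBC·D·DAD·DB·DAD·DAD·CBC·DAD·DB·DAD
    A ↦ DB
    B ↦ CBC
    C ↦ D
    D ↦ DAD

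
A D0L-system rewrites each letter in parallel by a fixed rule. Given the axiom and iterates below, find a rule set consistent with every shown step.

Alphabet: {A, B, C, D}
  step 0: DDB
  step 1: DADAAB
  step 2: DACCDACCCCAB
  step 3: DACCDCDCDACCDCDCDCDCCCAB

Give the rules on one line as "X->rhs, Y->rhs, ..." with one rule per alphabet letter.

A->CC, B->AB, C->DC, D->DA

  step 2 ⇒ step 3: DACCDACCCCAB ⇒ DA·CC·DC·DC·DA·CC·DC·DC·DC·DC·CC·AB
    A ↦ CC
    B ↦ AB
    C ↦ DC
    D ↦ DA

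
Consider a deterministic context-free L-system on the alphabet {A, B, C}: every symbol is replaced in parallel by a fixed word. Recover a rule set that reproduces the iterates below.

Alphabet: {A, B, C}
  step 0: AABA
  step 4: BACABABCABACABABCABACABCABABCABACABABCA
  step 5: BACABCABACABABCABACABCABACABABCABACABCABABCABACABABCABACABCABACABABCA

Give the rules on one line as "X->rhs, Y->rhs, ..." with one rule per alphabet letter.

A->CA, B->BA, C->B

  step 4 ⇒ step 5: BACABABCABACABABCABACABCABABCABACABABCA ⇒ BA·CA·B·CA·BA·CA·BA·B·CA·BA·CA·B·CA·BA·CA·BA·B·CA·BA·CA·B·CA·BA·B·CA·BA·CA·BA·B·CA·BA·CA·B·CA·BA·CA·BA·B·CA
    A ↦ CA
    B ↦ BA
    C ↦ B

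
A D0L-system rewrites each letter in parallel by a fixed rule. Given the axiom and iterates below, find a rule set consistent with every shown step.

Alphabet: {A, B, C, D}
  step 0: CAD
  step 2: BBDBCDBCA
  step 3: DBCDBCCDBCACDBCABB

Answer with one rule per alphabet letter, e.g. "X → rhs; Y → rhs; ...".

  step 2 ⇒ step 3: BBDBCDBCA ⇒ DBC·DBC·C·DBC·A·C·DBC·A·BB
    A ↦ BB
    B ↦ DBC
    C ↦ A
    D ↦ C

A->BB, B->DBC, C->A, D->C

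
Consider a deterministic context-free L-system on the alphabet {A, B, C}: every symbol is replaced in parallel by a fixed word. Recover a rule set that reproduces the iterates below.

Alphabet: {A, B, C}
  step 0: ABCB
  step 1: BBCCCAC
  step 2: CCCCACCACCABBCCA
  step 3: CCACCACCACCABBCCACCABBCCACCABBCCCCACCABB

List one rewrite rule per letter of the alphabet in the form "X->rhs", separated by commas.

A->BB, B->C, C->CCA

  step 2 ⇒ step 3: CCCCACCACCABBCCA ⇒ CCA·CCA·CCA·CCA·BB·CCA·CCA·BB·CCA·CCA·BB·C·C·CCA·CCA·BB
    A ↦ BB
    B ↦ C
    C ↦ CCA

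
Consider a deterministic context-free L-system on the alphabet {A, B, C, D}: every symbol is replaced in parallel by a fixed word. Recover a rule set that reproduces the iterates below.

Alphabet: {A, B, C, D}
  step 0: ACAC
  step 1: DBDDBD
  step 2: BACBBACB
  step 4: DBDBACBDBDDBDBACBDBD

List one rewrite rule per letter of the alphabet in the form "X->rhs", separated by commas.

A->D, B->AC, C->BD, D->B

  step 1 ⇒ step 2: DBDDBD ⇒ B·AC·B·B·AC·B
    B ↦ AC
    D ↦ B
  step 0 ⇒ step 1: ACAC ⇒ D·BD·D·BD
    A ↦ D
  step 0 ⇒ step 1: ACAC ⇒ D·BD·D·BD
    C ↦ BD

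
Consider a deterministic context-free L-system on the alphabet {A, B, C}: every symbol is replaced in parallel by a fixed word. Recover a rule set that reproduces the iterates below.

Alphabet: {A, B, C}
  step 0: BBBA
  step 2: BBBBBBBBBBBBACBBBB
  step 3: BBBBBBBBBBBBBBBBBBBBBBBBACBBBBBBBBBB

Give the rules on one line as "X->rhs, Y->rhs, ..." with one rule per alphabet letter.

  step 2 ⇒ step 3: BBBBBBBBBBBBACBBBB ⇒ BB·BB·BB·BB·BB·BB·BB·BB·BB·BB·BB·BB·ACB·B·BB·BB·BB·BB
    A ↦ ACB
    B ↦ BB
    C ↦ B

A->ACB, B->BB, C->B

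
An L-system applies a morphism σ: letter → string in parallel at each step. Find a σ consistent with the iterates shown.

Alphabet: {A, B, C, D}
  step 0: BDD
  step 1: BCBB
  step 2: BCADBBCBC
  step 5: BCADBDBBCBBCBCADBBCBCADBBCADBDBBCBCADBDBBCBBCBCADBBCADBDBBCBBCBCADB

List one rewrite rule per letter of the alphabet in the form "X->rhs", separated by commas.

  step 1 ⇒ step 2: BCBB ⇒ BC·ADB·BC·BC
    B ↦ BC
    C ↦ ADB
    A ↦ D  (constrained at step 2)
  step 0 ⇒ step 1: BDD ⇒ BC·B·B
    D ↦ B

A->D, B->BC, C->ADB, D->B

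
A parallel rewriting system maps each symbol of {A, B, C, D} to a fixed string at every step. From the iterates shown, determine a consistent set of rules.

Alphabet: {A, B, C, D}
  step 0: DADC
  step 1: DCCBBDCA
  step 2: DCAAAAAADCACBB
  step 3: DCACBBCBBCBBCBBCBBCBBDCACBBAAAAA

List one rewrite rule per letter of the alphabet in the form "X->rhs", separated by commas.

  step 2 ⇒ step 3: DCAAAAAADCACBB ⇒ DC·A·CBB·CBB·CBB·CBB·CBB·CBB·DC·A·CBB·A·AA·AA
    A ↦ CBB
    B ↦ AA
    C ↦ A
    D ↦ DC

A->CBB, B->AA, C->A, D->DC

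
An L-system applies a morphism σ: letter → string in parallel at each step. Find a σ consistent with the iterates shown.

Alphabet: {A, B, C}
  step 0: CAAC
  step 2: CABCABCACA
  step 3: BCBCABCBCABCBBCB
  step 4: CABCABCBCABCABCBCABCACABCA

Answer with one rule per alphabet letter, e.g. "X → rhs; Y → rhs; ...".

  step 3 ⇒ step 4: BCBCABCBCABCBBCB ⇒ CA·B·CA·B·CB·CA·B·CA·B·CB·CA·B·CA·CA·B·CA
    A ↦ CB
    B ↦ CA
    C ↦ B

A->CB, B->CA, C->B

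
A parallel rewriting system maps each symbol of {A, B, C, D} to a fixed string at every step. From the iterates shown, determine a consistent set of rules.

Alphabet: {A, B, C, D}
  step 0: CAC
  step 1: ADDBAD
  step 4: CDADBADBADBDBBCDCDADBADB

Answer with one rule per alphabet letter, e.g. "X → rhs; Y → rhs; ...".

  step 0 ⇒ step 1: CAC ⇒ AD·DB·AD
    A ↦ DB
    C ↦ AD
    B ↦ CD  (constrained at step 1)
    D ↦ B  (constrained at step 1)

A->DB, B->CD, C->AD, D->B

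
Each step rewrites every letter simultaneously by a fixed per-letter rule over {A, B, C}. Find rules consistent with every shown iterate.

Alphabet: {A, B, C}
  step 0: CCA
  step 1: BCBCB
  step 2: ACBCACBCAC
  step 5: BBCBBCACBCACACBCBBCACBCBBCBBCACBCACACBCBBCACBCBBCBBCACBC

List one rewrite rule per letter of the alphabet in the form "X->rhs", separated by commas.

A->B, B->AC, C->BC

  step 1 ⇒ step 2: BCBCB ⇒ AC·BC·AC·BC·AC
    B ↦ AC
    C ↦ BC
  step 0 ⇒ step 1: CCA ⇒ BC·BC·B
    A ↦ B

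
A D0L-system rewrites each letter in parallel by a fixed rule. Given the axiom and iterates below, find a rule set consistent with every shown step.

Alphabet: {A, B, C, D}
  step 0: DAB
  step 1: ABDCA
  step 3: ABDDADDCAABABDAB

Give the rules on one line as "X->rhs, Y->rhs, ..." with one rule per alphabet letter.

  step 0 ⇒ step 1: DAB ⇒ AB·D·CA
    A ↦ D
    B ↦ CA
    D ↦ AB
    C ↦ DDA  (constrained at step 1)

A->D, B->CA, C->DDA, D->AB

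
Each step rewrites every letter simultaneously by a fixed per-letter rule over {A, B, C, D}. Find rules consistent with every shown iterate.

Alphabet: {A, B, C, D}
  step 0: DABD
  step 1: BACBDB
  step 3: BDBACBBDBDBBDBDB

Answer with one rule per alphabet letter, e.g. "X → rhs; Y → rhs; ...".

  step 0 ⇒ step 1: DABD ⇒ B·AC·BD·B
    A ↦ AC
    B ↦ BD
    D ↦ B
    C ↦ B  (constrained at step 1)

A->AC, B->BD, C->B, D->B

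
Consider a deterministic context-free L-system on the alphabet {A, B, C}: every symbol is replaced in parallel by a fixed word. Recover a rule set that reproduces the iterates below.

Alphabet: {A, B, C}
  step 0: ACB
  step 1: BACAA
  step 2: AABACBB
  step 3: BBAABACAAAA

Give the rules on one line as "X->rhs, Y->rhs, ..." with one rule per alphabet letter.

  step 2 ⇒ step 3: AABACBB ⇒ B·B·AA·B·AC·AA·AA
    A ↦ B
    B ↦ AA
    C ↦ AC

A->B, B->AA, C->AC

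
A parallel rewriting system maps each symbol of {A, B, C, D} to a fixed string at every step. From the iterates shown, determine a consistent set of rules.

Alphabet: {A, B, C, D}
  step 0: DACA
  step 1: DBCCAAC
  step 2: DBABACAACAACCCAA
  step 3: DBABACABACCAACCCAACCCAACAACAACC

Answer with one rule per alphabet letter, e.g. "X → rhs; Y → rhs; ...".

A->C, B->ABA, C->CAA, D->DB

  step 2 ⇒ step 3: DBABACAACAACCCAA ⇒ DB·ABA·C·ABA·C·CAA·C·C·CAA·C·C·CAA·CAA·CAA·C·C
    A ↦ C
    B ↦ ABA
    C ↦ CAA
    D ↦ DB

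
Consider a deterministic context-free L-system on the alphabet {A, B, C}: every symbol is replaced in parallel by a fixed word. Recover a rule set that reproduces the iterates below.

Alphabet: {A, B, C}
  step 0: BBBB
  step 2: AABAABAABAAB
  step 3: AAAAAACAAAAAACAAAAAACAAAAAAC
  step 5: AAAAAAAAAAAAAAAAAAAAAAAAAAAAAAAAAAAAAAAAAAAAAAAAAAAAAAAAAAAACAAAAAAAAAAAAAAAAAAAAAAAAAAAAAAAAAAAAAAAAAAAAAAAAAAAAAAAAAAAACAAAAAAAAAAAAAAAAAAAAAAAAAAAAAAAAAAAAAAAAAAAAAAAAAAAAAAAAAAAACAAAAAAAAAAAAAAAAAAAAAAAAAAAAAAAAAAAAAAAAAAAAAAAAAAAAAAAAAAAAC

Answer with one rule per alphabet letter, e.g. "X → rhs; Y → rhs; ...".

A->AAA, B->C, C->AAB

  step 2 ⇒ step 3: AABAABAABAAB ⇒ AAA·AAA·C·AAA·AAA·C·AAA·AAA·C·AAA·AAA·C
    A ↦ AAA
    B ↦ C
    C ↦ AAB  (constrained at step 3)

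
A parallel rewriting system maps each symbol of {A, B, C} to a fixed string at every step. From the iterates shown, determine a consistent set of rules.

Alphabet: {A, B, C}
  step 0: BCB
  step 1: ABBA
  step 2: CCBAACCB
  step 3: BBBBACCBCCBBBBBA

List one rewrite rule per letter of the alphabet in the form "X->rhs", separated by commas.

A->CCB, B->A, C->BB

  step 2 ⇒ step 3: CCBAACCB ⇒ BB·BB·A·CCB·CCB·BB·BB·A
    A ↦ CCB
    B ↦ A
    C ↦ BB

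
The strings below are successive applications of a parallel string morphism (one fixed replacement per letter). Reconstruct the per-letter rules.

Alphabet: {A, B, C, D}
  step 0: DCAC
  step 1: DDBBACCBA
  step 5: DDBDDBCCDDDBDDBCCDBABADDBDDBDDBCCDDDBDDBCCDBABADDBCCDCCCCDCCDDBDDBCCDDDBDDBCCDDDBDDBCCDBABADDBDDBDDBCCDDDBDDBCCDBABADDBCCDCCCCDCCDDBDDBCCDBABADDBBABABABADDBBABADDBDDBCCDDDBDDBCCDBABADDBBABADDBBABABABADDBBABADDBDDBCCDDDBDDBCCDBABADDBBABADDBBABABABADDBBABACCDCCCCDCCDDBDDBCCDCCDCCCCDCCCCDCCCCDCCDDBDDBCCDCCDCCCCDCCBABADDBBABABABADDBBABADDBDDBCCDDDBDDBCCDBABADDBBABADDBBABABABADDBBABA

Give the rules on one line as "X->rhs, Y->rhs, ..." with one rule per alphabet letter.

A->CC, B->CCD, C->BA, D->DDB

  step 0 ⇒ step 1: DCAC ⇒ DDB·BA·CC·BA
    A ↦ CC
    C ↦ BA
    D ↦ DDB
    B ↦ CCD  (constrained at step 1)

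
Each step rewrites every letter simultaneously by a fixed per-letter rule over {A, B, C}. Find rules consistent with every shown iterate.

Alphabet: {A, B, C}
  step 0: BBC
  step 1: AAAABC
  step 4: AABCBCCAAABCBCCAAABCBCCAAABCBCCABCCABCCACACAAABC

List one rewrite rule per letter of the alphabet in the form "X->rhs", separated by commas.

  step 0 ⇒ step 1: BBC ⇒ AA·AA·BC
    B ↦ AA
    C ↦ BC
    A ↦ CA  (constrained at step 1)

A->CA, B->AA, C->BC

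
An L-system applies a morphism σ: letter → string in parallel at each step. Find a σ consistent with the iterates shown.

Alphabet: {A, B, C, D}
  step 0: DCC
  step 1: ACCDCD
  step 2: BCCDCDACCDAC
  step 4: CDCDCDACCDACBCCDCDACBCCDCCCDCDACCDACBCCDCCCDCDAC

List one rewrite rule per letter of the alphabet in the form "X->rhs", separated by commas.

A->BC, B->CC, C->CD, D->AC

  step 1 ⇒ step 2: ACCDCD ⇒ BC·CD·CD·AC·CD·AC
    A ↦ BC
    C ↦ CD
    D ↦ AC
    B ↦ CC  (constrained at step 2)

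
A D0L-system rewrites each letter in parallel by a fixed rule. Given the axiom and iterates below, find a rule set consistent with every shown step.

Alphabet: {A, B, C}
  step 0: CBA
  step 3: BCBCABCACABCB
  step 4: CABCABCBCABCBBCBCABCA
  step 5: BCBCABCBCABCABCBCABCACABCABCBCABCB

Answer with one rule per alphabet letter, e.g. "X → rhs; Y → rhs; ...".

A->CB, B->CA, C->B

  step 4 ⇒ step 5: CABCABCBCABCBBCBCABCA ⇒ B·CB·CA·B·CB·CA·B·CA·B·CB·CA·B·CA·CA·B·CA·B·CB·CA·B·CB
    A ↦ CB
    B ↦ CA
    C ↦ B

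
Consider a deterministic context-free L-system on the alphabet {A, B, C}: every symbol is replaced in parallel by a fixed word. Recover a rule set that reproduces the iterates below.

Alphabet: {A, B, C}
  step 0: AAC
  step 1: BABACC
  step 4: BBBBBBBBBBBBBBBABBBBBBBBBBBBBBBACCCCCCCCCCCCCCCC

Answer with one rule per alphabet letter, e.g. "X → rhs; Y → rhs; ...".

  step 0 ⇒ step 1: AAC ⇒ BA·BA·CC
    A ↦ BA
    C ↦ CC
    B ↦ BB  (constrained at step 1)

A->BA, B->BB, C->CC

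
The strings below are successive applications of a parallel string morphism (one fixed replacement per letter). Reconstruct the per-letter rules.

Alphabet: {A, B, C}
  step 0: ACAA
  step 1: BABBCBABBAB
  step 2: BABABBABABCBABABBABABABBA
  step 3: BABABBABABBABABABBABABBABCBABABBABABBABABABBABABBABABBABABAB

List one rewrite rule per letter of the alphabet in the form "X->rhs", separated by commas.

A->BAB, B->BA, C->BC

  step 2 ⇒ step 3: BABABBABABCBABABBABABABBA ⇒ BA·BAB·BA·BAB·BA·BA·BAB·BA·BAB·BA·BC·BA·BAB·BA·BAB·BA·BA·BAB·BA·BAB·BA·BAB·BA·BA·BAB
    A ↦ BAB
    B ↦ BA
    C ↦ BC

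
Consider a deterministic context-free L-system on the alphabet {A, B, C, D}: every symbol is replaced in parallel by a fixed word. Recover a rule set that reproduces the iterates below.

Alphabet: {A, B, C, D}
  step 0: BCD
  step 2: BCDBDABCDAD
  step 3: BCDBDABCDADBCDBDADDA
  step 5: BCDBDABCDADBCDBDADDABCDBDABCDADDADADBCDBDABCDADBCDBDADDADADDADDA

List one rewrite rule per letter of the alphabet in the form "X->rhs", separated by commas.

A->D, B->BC, C->DB, D->DA

  step 2 ⇒ step 3: BCDBDABCDAD ⇒ BC·DB·DA·BC·DA·D·BC·DB·DA·D·DA
    A ↦ D
    B ↦ BC
    C ↦ DB
    D ↦ DA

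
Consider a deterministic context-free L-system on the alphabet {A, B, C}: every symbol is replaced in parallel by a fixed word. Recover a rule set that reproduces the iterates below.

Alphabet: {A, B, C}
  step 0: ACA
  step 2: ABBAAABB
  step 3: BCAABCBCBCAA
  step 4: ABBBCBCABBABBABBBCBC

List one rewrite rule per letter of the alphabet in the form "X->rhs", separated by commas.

A->BC, B->A, C->BB

  step 3 ⇒ step 4: BCAABCBCBCAA ⇒ A·BB·BC·BC·A·BB·A·BB·A·BB·BC·BC
    A ↦ BC
    B ↦ A
    C ↦ BB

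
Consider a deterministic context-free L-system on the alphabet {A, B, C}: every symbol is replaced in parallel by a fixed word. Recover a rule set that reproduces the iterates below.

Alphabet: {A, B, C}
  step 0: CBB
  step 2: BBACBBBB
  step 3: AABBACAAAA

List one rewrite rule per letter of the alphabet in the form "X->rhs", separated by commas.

  step 2 ⇒ step 3: BBACBBBB ⇒ A·A·BB·AC·A·A·A·A
    A ↦ BB
    B ↦ A
    C ↦ AC

A->BB, B->A, C->AC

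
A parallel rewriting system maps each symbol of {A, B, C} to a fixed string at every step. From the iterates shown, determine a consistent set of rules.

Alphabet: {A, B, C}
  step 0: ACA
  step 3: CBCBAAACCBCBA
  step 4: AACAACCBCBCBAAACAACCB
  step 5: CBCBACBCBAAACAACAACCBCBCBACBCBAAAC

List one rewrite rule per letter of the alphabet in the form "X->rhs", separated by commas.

  step 4 ⇒ step 5: AACAACCBCBCBAAACAACCB ⇒ CB·CB·A·CB·CB·A·A·AC·A·AC·A·AC·CB·CB·CB·A·CB·CB·A·A·AC
    A ↦ CB
    B ↦ AC
    C ↦ A

A->CB, B->AC, C->A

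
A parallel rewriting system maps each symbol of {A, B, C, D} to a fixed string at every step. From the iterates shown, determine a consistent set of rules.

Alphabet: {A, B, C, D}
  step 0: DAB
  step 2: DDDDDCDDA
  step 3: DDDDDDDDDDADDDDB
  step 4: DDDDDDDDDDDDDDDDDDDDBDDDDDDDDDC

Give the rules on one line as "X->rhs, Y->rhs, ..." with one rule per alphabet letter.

A->B, B->DC, C->A, D->DD

  step 3 ⇒ step 4: DDDDDDDDDDADDDDB ⇒ DD·DD·DD·DD·DD·DD·DD·DD·DD·DD·B·DD·DD·DD·DD·DC
    A ↦ B
    B ↦ DC
    D ↦ DD
  step 2 ⇒ step 3: DDDDDCDDA ⇒ DD·DD·DD·DD·DD·A·DD·DD·B
    C ↦ A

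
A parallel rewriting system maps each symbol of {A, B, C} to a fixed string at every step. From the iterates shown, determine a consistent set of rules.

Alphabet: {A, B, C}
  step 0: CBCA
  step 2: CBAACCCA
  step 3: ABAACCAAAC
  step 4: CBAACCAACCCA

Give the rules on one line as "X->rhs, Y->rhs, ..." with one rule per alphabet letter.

A->C, B->BAA, C->A

  step 3 ⇒ step 4: ABAACCAAAC ⇒ C·BAA·C·C·A·A·C·C·C·A
    A ↦ C
    B ↦ BAA
    C ↦ A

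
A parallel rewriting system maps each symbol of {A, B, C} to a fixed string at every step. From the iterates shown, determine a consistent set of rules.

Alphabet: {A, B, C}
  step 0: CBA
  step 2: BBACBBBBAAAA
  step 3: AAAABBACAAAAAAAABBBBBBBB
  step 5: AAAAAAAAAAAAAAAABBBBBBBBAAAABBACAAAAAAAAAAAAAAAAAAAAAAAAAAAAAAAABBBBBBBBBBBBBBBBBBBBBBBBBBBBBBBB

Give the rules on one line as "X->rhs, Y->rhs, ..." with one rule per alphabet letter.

A->BB, B->AA, C->AC

  step 2 ⇒ step 3: BBACBBBBAAAA ⇒ AA·AA·BB·AC·AA·AA·AA·AA·BB·BB·BB·BB
    A ↦ BB
    B ↦ AA
    C ↦ AC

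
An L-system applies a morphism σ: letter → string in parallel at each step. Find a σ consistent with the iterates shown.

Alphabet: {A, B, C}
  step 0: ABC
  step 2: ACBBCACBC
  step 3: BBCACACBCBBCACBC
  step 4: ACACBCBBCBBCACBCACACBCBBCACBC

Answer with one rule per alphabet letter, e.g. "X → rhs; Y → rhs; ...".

  step 3 ⇒ step 4: BBCACACBCBBCACBC ⇒ AC·AC·BC·B·BC·B·BC·AC·BC·AC·AC·BC·B·BC·AC·BC
    A ↦ B
    B ↦ AC
    C ↦ BC

A->B, B->AC, C->BC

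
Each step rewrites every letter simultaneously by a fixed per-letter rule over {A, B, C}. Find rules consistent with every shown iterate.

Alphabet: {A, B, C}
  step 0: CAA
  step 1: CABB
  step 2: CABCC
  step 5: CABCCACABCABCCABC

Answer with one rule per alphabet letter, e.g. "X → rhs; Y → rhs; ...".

  step 1 ⇒ step 2: CABB ⇒ CA·B·C·C
    A ↦ B
    B ↦ C
    C ↦ CA

A->B, B->C, C->CA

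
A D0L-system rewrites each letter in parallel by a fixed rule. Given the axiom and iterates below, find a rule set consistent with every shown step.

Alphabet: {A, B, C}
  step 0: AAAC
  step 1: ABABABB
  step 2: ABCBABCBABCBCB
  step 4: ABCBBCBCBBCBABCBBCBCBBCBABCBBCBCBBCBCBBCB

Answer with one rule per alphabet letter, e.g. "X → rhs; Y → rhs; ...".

A->AB, B->CB, C->B

  step 1 ⇒ step 2: ABABABB ⇒ AB·CB·AB·CB·AB·CB·CB
    A ↦ AB
    B ↦ CB
  step 0 ⇒ step 1: AAAC ⇒ AB·AB·AB·B
    C ↦ B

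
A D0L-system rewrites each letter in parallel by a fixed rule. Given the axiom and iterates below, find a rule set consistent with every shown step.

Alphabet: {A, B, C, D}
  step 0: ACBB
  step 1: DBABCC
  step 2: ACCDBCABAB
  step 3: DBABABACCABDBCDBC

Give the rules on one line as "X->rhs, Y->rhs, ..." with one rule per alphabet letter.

  step 2 ⇒ step 3: ACCDBCABAB ⇒ DB·AB·AB·AC·C·AB·DB·C·DB·C
    A ↦ DB
    B ↦ C
    C ↦ AB
    D ↦ AC

A->DB, B->C, C->AB, D->AC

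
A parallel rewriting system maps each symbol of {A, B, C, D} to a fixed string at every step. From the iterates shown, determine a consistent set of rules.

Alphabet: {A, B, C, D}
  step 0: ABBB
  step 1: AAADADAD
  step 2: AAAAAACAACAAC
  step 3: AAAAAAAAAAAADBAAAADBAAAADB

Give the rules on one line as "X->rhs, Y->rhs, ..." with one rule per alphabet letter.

  step 2 ⇒ step 3: AAAAAACAACAAC ⇒ AA·AA·AA·AA·AA·AA·DB·AA·AA·DB·AA·AA·DB
    A ↦ AA
    C ↦ DB
  step 0 ⇒ step 1: ABBB ⇒ AA·AD·AD·AD
    B ↦ AD
  step 1 ⇒ step 2: AAADADAD ⇒ AA·AA·AA·C·AA·C·AA·C
    D ↦ C

A->AA, B->AD, C->DB, D->C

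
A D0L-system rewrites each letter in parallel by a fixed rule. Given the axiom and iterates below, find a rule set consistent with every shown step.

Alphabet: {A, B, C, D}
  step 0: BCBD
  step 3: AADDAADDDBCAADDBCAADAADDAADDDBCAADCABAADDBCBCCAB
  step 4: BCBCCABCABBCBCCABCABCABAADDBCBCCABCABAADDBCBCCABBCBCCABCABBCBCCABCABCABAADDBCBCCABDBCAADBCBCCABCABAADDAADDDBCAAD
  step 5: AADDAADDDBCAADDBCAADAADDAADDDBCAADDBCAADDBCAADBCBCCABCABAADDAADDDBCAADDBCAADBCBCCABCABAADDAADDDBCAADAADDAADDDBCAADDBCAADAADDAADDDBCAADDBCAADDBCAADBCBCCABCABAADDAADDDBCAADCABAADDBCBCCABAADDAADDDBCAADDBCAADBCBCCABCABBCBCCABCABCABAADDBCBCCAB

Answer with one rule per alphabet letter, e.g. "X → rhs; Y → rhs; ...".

  step 4 ⇒ step 5: BCBCCABCABBCBCCABCABCABAADDBCBCCABCABAADDBCBCCABBCBCCABCABBCBCCABCABCABAADDBCBCCABDBCAADBCBCCABCABAADDAADDDBCAAD ⇒ AAD·D·AAD·D·D·BC·AAD·D·BC·AAD·AAD·D·AAD·D·D·BC·AAD·D·BC·AAD·D·BC·AAD·BC·BC·CAB·CAB·AAD·D·AAD·D·D·BC·AAD·D·BC·AAD·BC·BC·CAB·CAB·AAD·D·AAD·D·D·BC·AAD·AAD·D·AAD·D·D·BC·AAD·D·BC·AAD·AAD·D·AAD·D·D·BC·AAD·D·BC·AAD·D·BC·AAD·BC·BC·CAB·CAB·AAD·D·AAD·D·D·BC·AAD·CAB·AAD·D·BC·BC·CAB·AAD·D·AAD·D·D·BC·AAD·D·BC·AAD·BC·BC·CAB·CAB·BC·BC·CAB·CAB·CAB·AAD·D·BC·BC·CAB
    A ↦ BC
    B ↦ AAD
    C ↦ D
    D ↦ CAB

A->BC, B->AAD, C->D, D->CAB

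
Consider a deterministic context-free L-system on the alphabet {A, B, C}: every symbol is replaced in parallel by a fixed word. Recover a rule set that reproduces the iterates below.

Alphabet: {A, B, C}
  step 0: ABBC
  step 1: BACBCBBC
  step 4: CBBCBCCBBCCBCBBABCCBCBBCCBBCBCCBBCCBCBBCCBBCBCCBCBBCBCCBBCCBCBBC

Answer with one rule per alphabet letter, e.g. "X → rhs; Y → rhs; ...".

  step 0 ⇒ step 1: ABBC ⇒ BA·CB·CB·BC
    A ↦ BA
    B ↦ CB
    C ↦ BC

A->BA, B->CB, C->BC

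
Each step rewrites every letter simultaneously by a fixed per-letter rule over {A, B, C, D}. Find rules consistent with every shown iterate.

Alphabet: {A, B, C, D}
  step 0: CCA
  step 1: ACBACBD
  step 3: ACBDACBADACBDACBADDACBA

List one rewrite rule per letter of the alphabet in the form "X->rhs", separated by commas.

  step 0 ⇒ step 1: CCA ⇒ ACB·ACB·D
    A ↦ D
    C ↦ ACB
    B ↦ A  (constrained at step 1)
    D ↦ ACB  (constrained at step 1)

A->D, B->A, C->ACB, D->ACB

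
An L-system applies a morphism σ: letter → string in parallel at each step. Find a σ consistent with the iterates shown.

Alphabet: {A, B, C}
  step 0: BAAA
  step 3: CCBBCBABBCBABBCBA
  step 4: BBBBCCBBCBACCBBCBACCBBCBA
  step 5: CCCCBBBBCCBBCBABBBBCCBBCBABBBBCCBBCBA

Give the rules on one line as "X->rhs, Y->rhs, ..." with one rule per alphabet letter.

A->BA, B->C, C->BB

  step 4 ⇒ step 5: BBBBCCBBCBACCBBCBACCBBCBA ⇒ C·C·C·C·BB·BB·C·C·BB·C·BA·BB·BB·C·C·BB·C·BA·BB·BB·C·C·BB·C·BA
    A ↦ BA
    B ↦ C
    C ↦ BB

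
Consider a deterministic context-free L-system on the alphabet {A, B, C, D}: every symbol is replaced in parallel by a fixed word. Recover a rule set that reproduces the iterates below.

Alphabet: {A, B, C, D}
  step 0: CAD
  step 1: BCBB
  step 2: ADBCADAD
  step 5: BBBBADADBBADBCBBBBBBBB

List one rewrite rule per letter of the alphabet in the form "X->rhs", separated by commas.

A->B, B->AD, C->BC, D->B

  step 1 ⇒ step 2: BCBB ⇒ AD·BC·AD·AD
    B ↦ AD
    C ↦ BC
  step 0 ⇒ step 1: CAD ⇒ BC·B·B
    A ↦ B
  step 0 ⇒ step 1: CAD ⇒ BC·B·B
    D ↦ B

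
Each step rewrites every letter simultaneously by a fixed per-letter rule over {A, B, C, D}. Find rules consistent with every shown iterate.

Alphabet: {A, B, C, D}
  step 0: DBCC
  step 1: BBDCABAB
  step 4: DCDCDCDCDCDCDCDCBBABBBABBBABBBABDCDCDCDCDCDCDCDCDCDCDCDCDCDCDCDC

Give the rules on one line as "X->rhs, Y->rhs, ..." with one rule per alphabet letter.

A->DC, B->DC, C->AB, D->BB

  step 0 ⇒ step 1: DBCC ⇒ BB·DC·AB·AB
    B ↦ DC
    C ↦ AB
    D ↦ BB
    A ↦ DC  (constrained at step 1)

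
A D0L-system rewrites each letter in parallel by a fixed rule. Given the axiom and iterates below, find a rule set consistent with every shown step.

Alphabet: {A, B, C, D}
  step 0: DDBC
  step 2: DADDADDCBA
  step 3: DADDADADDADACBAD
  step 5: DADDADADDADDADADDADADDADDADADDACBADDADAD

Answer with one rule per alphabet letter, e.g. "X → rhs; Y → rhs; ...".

  step 2 ⇒ step 3: DADDADDCBA ⇒ DA·D·DA·DA·D·DA·DA·CB·A·D
    A ↦ D
    B ↦ A
    C ↦ CB
    D ↦ DA

A->D, B->A, C->CB, D->DA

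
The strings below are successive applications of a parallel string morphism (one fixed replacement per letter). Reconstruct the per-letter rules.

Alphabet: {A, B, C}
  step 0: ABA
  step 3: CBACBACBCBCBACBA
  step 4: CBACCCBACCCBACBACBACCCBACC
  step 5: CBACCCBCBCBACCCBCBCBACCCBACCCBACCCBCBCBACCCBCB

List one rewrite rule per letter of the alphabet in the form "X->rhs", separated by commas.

  step 4 ⇒ step 5: CBACCCBACCCBACBACBACCCBACC ⇒ CB·A·CC·CB·CB·CB·A·CC·CB·CB·CB·A·CC·CB·A·CC·CB·A·CC·CB·CB·CB·A·CC·CB·CB
    A ↦ CC
    B ↦ A
    C ↦ CB

A->CC, B->A, C->CB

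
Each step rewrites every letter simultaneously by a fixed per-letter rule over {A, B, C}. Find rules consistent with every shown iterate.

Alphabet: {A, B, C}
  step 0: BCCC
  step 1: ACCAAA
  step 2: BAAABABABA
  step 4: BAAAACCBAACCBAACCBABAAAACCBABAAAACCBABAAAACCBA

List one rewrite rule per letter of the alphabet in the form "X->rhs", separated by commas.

  step 1 ⇒ step 2: ACCAAA ⇒ BA·A·A·BA·BA·BA
    A ↦ BA
    C ↦ A
  step 0 ⇒ step 1: BCCC ⇒ ACC·A·A·A
    B ↦ ACC

A->BA, B->ACC, C->A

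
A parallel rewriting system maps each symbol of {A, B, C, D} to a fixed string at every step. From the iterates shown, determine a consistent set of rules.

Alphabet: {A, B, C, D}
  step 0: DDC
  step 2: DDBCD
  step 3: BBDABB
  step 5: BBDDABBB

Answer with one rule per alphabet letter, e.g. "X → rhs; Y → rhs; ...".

  step 2 ⇒ step 3: DDBCD ⇒ B·B·D·AB·B
    B ↦ D
    C ↦ AB
    D ↦ B
    A ↦ BC  (constrained at step 3)

A->BC, B->D, C->AB, D->B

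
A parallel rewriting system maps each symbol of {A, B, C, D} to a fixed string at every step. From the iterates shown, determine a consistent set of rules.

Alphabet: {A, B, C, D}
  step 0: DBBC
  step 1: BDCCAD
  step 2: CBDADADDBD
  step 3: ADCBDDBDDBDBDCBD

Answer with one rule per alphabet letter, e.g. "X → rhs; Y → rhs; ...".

  step 2 ⇒ step 3: CBDADADDBD ⇒ AD·C·BD·D·BD·D·BD·BD·C·BD
    A ↦ D
    B ↦ C
    C ↦ AD
    D ↦ BD

A->D, B->C, C->AD, D->BD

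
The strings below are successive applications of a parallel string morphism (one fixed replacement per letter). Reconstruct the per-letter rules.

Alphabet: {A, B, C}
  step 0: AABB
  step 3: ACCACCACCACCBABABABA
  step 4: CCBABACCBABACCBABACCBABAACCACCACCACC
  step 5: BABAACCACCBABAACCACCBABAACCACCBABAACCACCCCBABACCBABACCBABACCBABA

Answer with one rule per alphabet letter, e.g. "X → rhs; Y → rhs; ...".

  step 4 ⇒ step 5: CCBABACCBABACCBABACCBABAACCACCACCACC ⇒ BA·BA·A·CC·A·CC·BA·BA·A·CC·A·CC·BA·BA·A·CC·A·CC·BA·BA·A·CC·A·CC·CC·BA·BA·CC·BA·BA·CC·BA·BA·CC·BA·BA
    A ↦ CC
    B ↦ A
    C ↦ BA

A->CC, B->A, C->BA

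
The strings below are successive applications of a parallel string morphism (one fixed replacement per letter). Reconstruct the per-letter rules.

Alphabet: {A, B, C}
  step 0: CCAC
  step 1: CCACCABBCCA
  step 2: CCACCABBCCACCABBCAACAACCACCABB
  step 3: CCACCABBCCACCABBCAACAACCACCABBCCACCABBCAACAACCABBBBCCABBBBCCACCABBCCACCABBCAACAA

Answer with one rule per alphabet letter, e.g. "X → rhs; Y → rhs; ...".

A->BB, B->CAA, C->CCA

  step 2 ⇒ step 3: CCACCABBCCACCABBCAACAACCACCABB ⇒ CCA·CCA·BB·CCA·CCA·BB·CAA·CAA·CCA·CCA·BB·CCA·CCA·BB·CAA·CAA·CCA·BB·BB·CCA·BB·BB·CCA·CCA·BB·CCA·CCA·BB·CAA·CAA
    A ↦ BB
    B ↦ CAA
    C ↦ CCA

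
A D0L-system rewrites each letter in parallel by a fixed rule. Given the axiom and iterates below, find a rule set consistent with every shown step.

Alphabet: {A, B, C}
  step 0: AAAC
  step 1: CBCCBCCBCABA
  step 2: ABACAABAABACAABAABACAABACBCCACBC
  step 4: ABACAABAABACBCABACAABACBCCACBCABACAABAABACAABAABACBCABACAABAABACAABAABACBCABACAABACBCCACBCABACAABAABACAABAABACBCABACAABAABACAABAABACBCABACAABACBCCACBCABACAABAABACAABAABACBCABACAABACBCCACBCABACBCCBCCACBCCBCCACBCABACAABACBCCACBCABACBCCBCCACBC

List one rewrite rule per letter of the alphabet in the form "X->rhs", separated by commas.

A->CBC, B->CA, C->ABA

  step 1 ⇒ step 2: CBCCBCCBCABA ⇒ ABA·CA·ABA·ABA·CA·ABA·ABA·CA·ABA·CBC·CA·CBC
    A ↦ CBC
    B ↦ CA
    C ↦ ABA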